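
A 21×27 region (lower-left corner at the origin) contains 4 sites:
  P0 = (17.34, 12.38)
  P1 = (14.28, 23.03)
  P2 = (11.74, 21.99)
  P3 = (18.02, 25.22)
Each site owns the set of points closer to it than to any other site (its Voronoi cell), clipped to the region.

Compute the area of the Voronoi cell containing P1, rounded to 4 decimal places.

1. box [0,21]×[0,27]: [(0, 0) (21, 0) (21, 27) (0, 27)]
2. ⊥bis P1·P0 via (15.81,17.705): [(0, 13.1624) (21, 19.1962) (21, 27) (0, 27)]  |A|=227.2345
3. ⊥bis P1·P2 via (13.01,22.51): [(15.065, 17.491) (21, 19.1962) (21, 27) (11.1716, 27)]  |A|=69.887
4. ⊥bis P1·P3 via (16.15,24.125): [(15.065, 17.491) (19.3189, 18.7132) (14.4665, 27) (11.1716, 27)]  |A|=36.2569
5. canonical 4-gon: [(15.065, 17.491) (19.3189, 18.7132) (14.4665, 27) (11.1716, 27)]
6. shoelace: 36.2569

Area of P1's cell: 36.2569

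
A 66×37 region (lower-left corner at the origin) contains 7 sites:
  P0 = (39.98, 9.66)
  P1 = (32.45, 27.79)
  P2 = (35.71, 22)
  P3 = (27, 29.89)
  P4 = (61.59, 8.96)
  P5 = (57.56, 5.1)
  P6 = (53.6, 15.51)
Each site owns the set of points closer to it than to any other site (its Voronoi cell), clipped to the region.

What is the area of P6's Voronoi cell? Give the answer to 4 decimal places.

Area of P6's cell: 446.3513

1. box [0,66]×[0,37]: [(0, 0) (66, 0) (66, 37) (0, 37)]
2. ⊥bis P6·P0 via (46.79,12.585): [(52.1955, 0) (66, 0) (66, 37) (36.3034, 37)]  |A|=804.7716
3. ⊥bis P6·P1 via (43.025,21.65): [(42.9511, 21.5227) (52.1955, 0) (66, 0) (66, 37) (51.9374, 37)]  |A|=683.7854
4. ⊥bis P6·P2 via (44.655,18.755): [(50.1686, 33.9535) (44.4191, 18.1048) (52.1955, 0) (66, 0) (66, 37) (51.9374, 37)]  |A|=662.3267
5. ⊥bis P6·P3 via (40.3,22.7): [(50.1686, 33.9535) (44.4191, 18.1048) (52.1955, 0) (66, 0) (66, 37) (51.9374, 37)]  |A|=662.3267
6. ⊥bis P6·P4 via (57.595,12.235): [(50.1686, 33.9535) (44.4191, 18.1048) (50.6035, 3.7064) (66, 22.4878) (66, 37) (51.9374, 37)]  |A|=463.6269
7. ⊥bis P6·P5 via (55.58,10.305): [(50.1686, 33.9535) (44.4191, 18.1048) (48.8662, 7.7511) (56.209, 10.5443) (66, 22.4878) (66, 37) (51.9374, 37)]  |A|=446.3513
8. canonical 7-gon: [(50.1686, 33.9535) (44.4191, 18.1048) (48.8662, 7.7511) (56.209, 10.5443) (66, 22.4878) (66, 37) (51.9374, 37)]
9. shoelace: 446.3513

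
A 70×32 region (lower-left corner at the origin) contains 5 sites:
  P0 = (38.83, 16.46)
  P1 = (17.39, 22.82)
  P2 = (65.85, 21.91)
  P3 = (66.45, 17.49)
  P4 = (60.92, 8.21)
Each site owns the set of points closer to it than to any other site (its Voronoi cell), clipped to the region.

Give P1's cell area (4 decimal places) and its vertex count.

Area of P1's cell: 864.9672 (4 vertices)

1. box [0,70]×[0,32]: [(0, 0) (70, 0) (70, 32) (0, 32)]
2. ⊥bis P1·P0 via (28.11,19.64): [(0, 0) (22.284, 0) (31.7765, 32) (0, 32)]  |A|=864.9672
3. ⊥bis P1·P2 via (41.62,22.365): [(0, 0) (22.284, 0) (31.7765, 32) (0, 32)]  |A|=864.9672
4. ⊥bis P1·P3 via (41.92,20.155): [(0, 0) (22.284, 0) (31.7765, 32) (0, 32)]  |A|=864.9672
5. ⊥bis P1·P4 via (39.155,15.515): [(0, 0) (22.284, 0) (31.7765, 32) (0, 32)]  |A|=864.9672
6. canonical 4-gon: [(0, 0) (22.284, 0) (31.7765, 32) (0, 32)]
7. shoelace: 864.9672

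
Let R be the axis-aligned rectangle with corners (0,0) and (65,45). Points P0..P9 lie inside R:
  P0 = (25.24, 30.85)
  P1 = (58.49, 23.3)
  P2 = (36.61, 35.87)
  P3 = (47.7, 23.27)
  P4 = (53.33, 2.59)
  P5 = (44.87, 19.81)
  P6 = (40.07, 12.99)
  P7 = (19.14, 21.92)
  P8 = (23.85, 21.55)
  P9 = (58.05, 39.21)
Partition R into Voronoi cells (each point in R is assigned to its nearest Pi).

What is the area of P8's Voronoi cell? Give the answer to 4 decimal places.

1. box [0,65]×[0,45]: [(0, 0) (65, 0) (65, 45) (0, 45)]
2. ⊥bis P8·P0 via (24.545,26.2): [(0, 29.8686) (0, 0) (65, 0) (65, 20.1535)]  |A|=1625.7167
3. ⊥bis P8·P1 via (41.17,22.425): [(41.1043, 23.725) (0, 29.8686) (0, 0) (42.3029, 0)]  |A|=1115.6816
4. ⊥bis P8·P2 via (30.23,28.71): [(41.3532, 18.7985) (34.7603, 24.6732) (0, 29.8686) (0, 0) (42.3029, 0)]  |A|=1100.1729
5. ⊥bis P8·P3 via (35.775,22.41): [(35.6703, 23.8624) (34.7603, 24.6732) (0, 29.8686) (0, 0) (37.3912, 0)]  |A|=990.5588
6. ⊥bis P8·P4 via (38.59,12.07): [(36.7293, 9.1769) (35.6703, 23.8624) (34.7603, 24.6732) (0, 29.8686) (0, 0) (30.8272, 0)]  |A|=960.4403
7. ⊥bis P8·P5 via (34.36,20.68): [(32.9171, 3.2495) (34.6914, 24.6835) (0, 29.8686) (0, 0) (30.8272, 0)]  |A|=918.0676
8. ⊥bis P8·P6 via (31.96,17.27): [(34.4717, 22.0293) (34.6914, 24.6835) (0, 29.8686) (0, 0) (22.8459, 0)]  |A|=813.0575
9. ⊥bis P8·P7 via (21.495,21.735): [(34.4717, 22.0293) (34.6914, 24.6835) (21.8771, 26.5988) (19.7876, 0) (22.8459, 0)]  |A|=223.1767
10. ⊥bis P8·P9 via (40.95,30.38): [(34.4717, 22.0293) (34.6914, 24.6835) (21.8771, 26.5988) (19.7876, 0) (22.8459, 0)]  |A|=223.1767
11. canonical 5-gon: [(34.4717, 22.0293) (34.6914, 24.6835) (21.8771, 26.5988) (19.7876, 0) (22.8459, 0)]
12. shoelace: 223.1767

Area of P8's cell: 223.1767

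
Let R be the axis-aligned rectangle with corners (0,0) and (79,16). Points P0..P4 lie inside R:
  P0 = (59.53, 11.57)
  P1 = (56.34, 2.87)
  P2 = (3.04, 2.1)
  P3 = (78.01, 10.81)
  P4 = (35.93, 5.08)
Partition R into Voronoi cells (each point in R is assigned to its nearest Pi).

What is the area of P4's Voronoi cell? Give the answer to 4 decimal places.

1. box [0,79]×[0,16]: [(0, 0) (79, 0) (79, 16) (0, 16)]
2. ⊥bis P4·P0 via (47.73,8.325): [(0, 0) (50.0194, 0) (45.6194, 16) (0, 16)]  |A|=765.11
3. ⊥bis P4·P1 via (46.135,3.975): [(0, 0) (45.7046, 0) (46.9236, 11.2575) (45.6194, 16) (0, 16)]  |A|=740.8231
4. ⊥bis P4·P2 via (19.485,3.59): [(19.8103, 0) (45.7046, 0) (46.9236, 11.2575) (45.6194, 16) (18.3606, 16)]  |A|=435.4562
5. ⊥bis P4·P3 via (56.97,7.945): [(19.8103, 0) (45.7046, 0) (46.9236, 11.2575) (45.6194, 16) (18.3606, 16)]  |A|=435.4562
6. canonical 5-gon: [(19.8103, 0) (45.7046, 0) (46.9236, 11.2575) (45.6194, 16) (18.3606, 16)]
7. shoelace: 435.4562

Area of P4's cell: 435.4562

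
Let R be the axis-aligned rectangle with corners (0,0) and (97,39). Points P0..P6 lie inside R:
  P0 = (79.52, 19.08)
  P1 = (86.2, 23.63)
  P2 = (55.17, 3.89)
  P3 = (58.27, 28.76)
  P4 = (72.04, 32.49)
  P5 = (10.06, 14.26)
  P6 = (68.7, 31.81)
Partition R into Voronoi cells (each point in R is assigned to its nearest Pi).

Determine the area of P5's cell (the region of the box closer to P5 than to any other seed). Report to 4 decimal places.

1. box [0,97]×[0,39]: [(0, 0) (97, 0) (97, 39) (0, 39)]
2. ⊥bis P5·P0 via (44.79,16.67): [(0, 0) (45.9468, 0) (43.2405, 39) (0, 39)]  |A|=1739.1512
3. ⊥bis P5·P1 via (48.13,18.945): [(0, 0) (45.9468, 0) (43.2405, 39) (0, 39)]  |A|=1739.1512
4. ⊥bis P5·P2 via (32.615,9.075): [(0, 0) (30.5288, 0) (39.4942, 39) (0, 39)]  |A|=1365.4495
5. ⊥bis P5·P3 via (34.165,21.51): [(0, 0) (30.5288, 0) (34.9067, 19.044) (28.9046, 39) (0, 39)]  |A|=1259.7858
6. ⊥bis P5·P4 via (41.05,23.375): [(0, 0) (30.5288, 0) (34.9067, 19.044) (28.9046, 39) (0, 39)]  |A|=1259.7858
7. ⊥bis P5·P6 via (39.38,23.035): [(0, 0) (30.5288, 0) (34.9067, 19.044) (28.9046, 39) (0, 39)]  |A|=1259.7858
8. canonical 5-gon: [(0, 0) (30.5288, 0) (34.9067, 19.044) (28.9046, 39) (0, 39)]
9. shoelace: 1259.7858

Area of P5's cell: 1259.7858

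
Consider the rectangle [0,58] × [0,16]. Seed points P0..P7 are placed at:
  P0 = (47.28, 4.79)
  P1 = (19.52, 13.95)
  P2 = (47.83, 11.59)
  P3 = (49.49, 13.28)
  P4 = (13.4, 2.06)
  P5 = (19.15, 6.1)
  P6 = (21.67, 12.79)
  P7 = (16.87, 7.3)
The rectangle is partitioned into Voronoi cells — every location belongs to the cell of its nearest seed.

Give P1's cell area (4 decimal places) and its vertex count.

Area of P1's cell: 49.1213 (3 vertices)

1. box [0,58]×[0,16]: [(0, 0) (58, 0) (58, 16) (0, 16)]
2. ⊥bis P1·P0 via (33.4,9.37): [(0, 0) (30.3082, 0) (35.5877, 16) (0, 16)]  |A|=527.167
3. ⊥bis P1·P2 via (33.675,12.77): [(0, 0) (30.3082, 0) (33.3887, 9.3358) (33.9443, 16) (0, 16)]  |A|=521.6909
4. ⊥bis P1·P3 via (34.505,13.615): [(0, 0) (30.3082, 0) (33.3887, 9.3358) (33.9443, 16) (0, 16)]  |A|=521.6909
5. ⊥bis P1·P4 via (16.46,8.005): [(30.5556, 0.7498) (33.3887, 9.3358) (33.9443, 16) (0.9272, 16)]  |A|=258.8143
6. ⊥bis P1·P5 via (19.335,10.025): [(11.8501, 10.3778) (33.3909, 9.3625) (33.9443, 16) (0.9272, 16)]  |A|=164.5839
7. ⊥bis P1·P6 via (20.595,13.37): [(11.8501, 10.3778) (18.8038, 10.05) (22.014, 16) (0.9272, 16)]  |A|=80.4901
8. ⊥bis P1·P7 via (18.195,10.625): [(18.9514, 10.3236) (22.014, 16) (4.7068, 16)]  |A|=49.1213
9. canonical 3-gon: [(18.9514, 10.3236) (22.014, 16) (4.7068, 16)]
10. shoelace: 49.1213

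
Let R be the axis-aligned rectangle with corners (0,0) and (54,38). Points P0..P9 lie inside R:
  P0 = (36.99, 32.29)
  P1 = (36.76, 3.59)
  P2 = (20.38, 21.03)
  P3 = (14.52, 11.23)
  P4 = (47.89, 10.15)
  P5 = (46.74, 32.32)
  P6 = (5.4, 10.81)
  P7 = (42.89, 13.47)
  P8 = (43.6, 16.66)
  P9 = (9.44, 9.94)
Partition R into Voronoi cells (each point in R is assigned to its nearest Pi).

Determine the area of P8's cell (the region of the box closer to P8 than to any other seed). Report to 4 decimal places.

Area of P8's cell: 163.3569

1. box [0,54]×[0,38]: [(0, 0) (54, 0) (54, 38) (0, 38)]
2. ⊥bis P8·P0 via (40.295,24.475): [(0, 7.4341) (0, 0) (54, 0) (54, 30.2709)]  |A|=1018.034
3. ⊥bis P8·P1 via (40.18,10.125): [(25.0661, 18.0346) (54, 2.8925) (54, 30.2709)]  |A|=396.0818
4. ⊥bis P8·P2 via (31.99,18.845): [(32.423, 21.1459) (31.2304, 14.8087) (54, 2.8925) (54, 30.2709)]  |A|=374.6259
5. ⊥bis P8·P3 via (29.06,13.945): [(32.423, 21.1459) (31.2304, 14.8087) (54, 2.8925) (54, 30.2709)]  |A|=374.6259
6. ⊥bis P8·P4 via (45.745,13.405): [(32.423, 21.1459) (31.2304, 14.8087) (40.5075, 9.9536) (54, 18.8449) (54, 30.2709)]  |A|=267.0071
7. ⊥bis P8·P5 via (45.17,24.49): [(41.887, 25.1483) (32.423, 21.1459) (31.2304, 14.8087) (40.5075, 9.9536) (54, 18.8449) (54, 22.7195)]  |A|=221.272
8. ⊥bis P8·P6 via (24.5,13.735): [(41.887, 25.1483) (32.423, 21.1459) (31.2304, 14.8087) (40.5075, 9.9536) (54, 18.8449) (54, 22.7195)]  |A|=221.272
9. ⊥bis P8·P7 via (43.245,15.065): [(41.887, 25.1483) (32.423, 21.1459) (31.7597, 17.6213) (46.9968, 14.2299) (54, 18.8449) (54, 22.7195)]  |A|=163.3569
10. ⊥bis P8·P9 via (26.52,13.3): [(41.887, 25.1483) (32.423, 21.1459) (31.7597, 17.6213) (46.9968, 14.2299) (54, 18.8449) (54, 22.7195)]  |A|=163.3569
11. canonical 6-gon: [(41.887, 25.1483) (32.423, 21.1459) (31.7597, 17.6213) (46.9968, 14.2299) (54, 18.8449) (54, 22.7195)]
12. shoelace: 163.3569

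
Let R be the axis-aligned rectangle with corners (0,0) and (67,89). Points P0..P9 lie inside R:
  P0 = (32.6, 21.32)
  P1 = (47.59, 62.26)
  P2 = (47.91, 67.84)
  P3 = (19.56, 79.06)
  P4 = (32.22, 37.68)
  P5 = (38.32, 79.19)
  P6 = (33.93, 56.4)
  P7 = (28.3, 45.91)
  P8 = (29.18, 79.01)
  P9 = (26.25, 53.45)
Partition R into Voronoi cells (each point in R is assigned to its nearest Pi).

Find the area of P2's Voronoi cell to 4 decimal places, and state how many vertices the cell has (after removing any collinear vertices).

Area of P2's cell: 473.2637 (5 vertices)

1. box [0,67]×[0,89]: [(0, 0) (67, 0) (67, 89) (0, 89)]
2. ⊥bis P2·P0 via (40.255,44.58): [(0, 57.8282) (67, 35.7781) (67, 89) (0, 89)]  |A|=2827.1917
3. ⊥bis P2·P1 via (47.75,65.05): [(0, 67.7884) (67, 63.9461) (67, 89) (0, 89)]  |A|=1549.8973
4. ⊥bis P2·P3 via (33.735,73.45): [(30.7954, 66.0223) (67, 63.9461) (67, 89) (39.8892, 89)]  |A|=765.0065
5. ⊥bis P2·P4 via (40.065,52.76): [(30.7954, 66.0223) (67, 63.9461) (67, 89) (39.8892, 89)]  |A|=765.0065
6. ⊥bis P2·P5 via (43.115,73.515): [(34.0278, 65.8369) (67, 63.9461) (67, 89) (61.4419, 89)]  |A|=477.4131
7. ⊥bis P2·P6 via (40.92,62.12): [(36.3044, 67.7605) (38.068, 65.6052) (67, 63.9461) (67, 89) (61.4419, 89)]  |A|=473.2637
8. ⊥bis P2·P7 via (38.105,56.875): [(36.3044, 67.7605) (38.068, 65.6052) (67, 63.9461) (67, 89) (61.4419, 89)]  |A|=473.2637
9. ⊥bis P2·P8 via (38.545,73.425): [(36.3044, 67.7605) (38.068, 65.6052) (67, 63.9461) (67, 89) (61.4419, 89)]  |A|=473.2637
10. ⊥bis P2·P9 via (37.08,60.645): [(36.3044, 67.7605) (38.068, 65.6052) (67, 63.9461) (67, 89) (61.4419, 89)]  |A|=473.2637
11. canonical 5-gon: [(36.3044, 67.7605) (38.068, 65.6052) (67, 63.9461) (67, 89) (61.4419, 89)]
12. shoelace: 473.2637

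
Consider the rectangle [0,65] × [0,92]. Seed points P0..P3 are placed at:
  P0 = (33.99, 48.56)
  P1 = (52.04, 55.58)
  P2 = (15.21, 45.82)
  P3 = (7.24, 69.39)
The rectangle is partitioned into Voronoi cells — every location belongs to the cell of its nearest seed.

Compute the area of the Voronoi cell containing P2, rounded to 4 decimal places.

Area of P2's cell: 1572.9648

1. box [0,65]×[0,92]: [(0, 0) (65, 0) (65, 92) (0, 92)]
2. ⊥bis P2·P0 via (24.6,47.19): [(0, 0) (31.485, 0) (18.0622, 92) (0, 92)]  |A|=2279.1731
3. ⊥bis P2·P1 via (33.625,50.7): [(0, 0) (31.485, 0) (18.0622, 92) (0, 92)]  |A|=2279.1731
4. ⊥bis P2·P3 via (11.225,57.605): [(0, 53.8094) (0, 0) (31.485, 0) (22.5231, 61.4253)]  |A|=1572.9648
5. canonical 4-gon: [(0, 53.8094) (0, 0) (31.485, 0) (22.5231, 61.4253)]
6. shoelace: 1572.9648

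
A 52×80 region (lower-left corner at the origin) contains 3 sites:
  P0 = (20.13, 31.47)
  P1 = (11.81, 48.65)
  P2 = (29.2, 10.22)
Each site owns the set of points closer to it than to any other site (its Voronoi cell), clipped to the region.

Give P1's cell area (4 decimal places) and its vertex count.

1. box [0,52]×[0,80]: [(0, 0) (52, 0) (52, 80) (0, 80)]
2. ⊥bis P1·P0 via (15.97,40.06): [(0, 32.326) (52, 57.5088) (52, 80) (0, 80)]  |A|=1824.2968
3. ⊥bis P1·P2 via (20.505,29.435): [(0, 32.326) (52, 57.5088) (52, 80) (0, 80)]  |A|=1824.2968
4. canonical 4-gon: [(0, 32.326) (52, 57.5088) (52, 80) (0, 80)]
5. shoelace: 1824.2968

Area of P1's cell: 1824.2968 (4 vertices)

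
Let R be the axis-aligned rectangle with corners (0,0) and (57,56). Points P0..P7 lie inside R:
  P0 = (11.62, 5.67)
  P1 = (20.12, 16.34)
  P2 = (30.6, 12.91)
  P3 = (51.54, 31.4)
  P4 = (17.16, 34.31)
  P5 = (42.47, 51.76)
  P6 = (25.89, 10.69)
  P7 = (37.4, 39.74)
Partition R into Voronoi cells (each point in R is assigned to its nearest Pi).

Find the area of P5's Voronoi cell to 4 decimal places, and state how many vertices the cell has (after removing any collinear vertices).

Area of P5's cell: 320.4416 (5 vertices)

1. box [0,57]×[0,56]: [(0, 0) (57, 0) (57, 56) (0, 56)]
2. ⊥bis P5·P0 via (27.045,28.715): [(0, 46.8174) (57, 8.6648) (57, 56) (0, 56)]  |A|=1610.7569
3. ⊥bis P5·P1 via (31.295,34.05): [(0, 53.7971) (57, 17.8302) (57, 56) (0, 56)]  |A|=1150.6223
4. ⊥bis P5·P2 via (36.535,32.335): [(0, 53.7971) (31.6453, 33.829) (57, 26.0822) (57, 56) (0, 56)]  |A|=1046.0076
5. ⊥bis P5·P3 via (47.005,41.58): [(0, 53.7971) (30.8013, 34.3615) (57, 46.0326) (57, 56) (0, 56)]  |A|=781.1885
6. ⊥bis P5·P4 via (29.815,43.035): [(34.6216, 36.0634) (57, 46.0326) (57, 56) (20.8763, 56)]  |A|=471.6195
7. ⊥bis P5·P6 via (34.18,31.225): [(34.6216, 36.0634) (57, 46.0326) (57, 56) (20.8763, 56)]  |A|=471.6195
8. ⊥bis P5·P7 via (39.935,45.75): [(23.0258, 52.8822) (48.3747, 42.1902) (57, 46.0326) (57, 56) (20.8763, 56)]  |A|=320.4416
9. canonical 5-gon: [(23.0258, 52.8822) (48.3747, 42.1902) (57, 46.0326) (57, 56) (20.8763, 56)]
10. shoelace: 320.4416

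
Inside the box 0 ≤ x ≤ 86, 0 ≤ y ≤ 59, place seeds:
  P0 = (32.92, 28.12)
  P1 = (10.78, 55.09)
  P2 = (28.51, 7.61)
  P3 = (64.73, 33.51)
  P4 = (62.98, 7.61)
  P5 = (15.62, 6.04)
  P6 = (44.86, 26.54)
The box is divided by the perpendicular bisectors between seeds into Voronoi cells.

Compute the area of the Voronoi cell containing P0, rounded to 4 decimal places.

1. box [0,86]×[0,59]: [(0, 0) (86, 0) (86, 59) (0, 59)]
2. ⊥bis P0·P1 via (21.85,41.605): [(0, 23.6681) (0, 0) (86, 0) (86, 59) (43.0398, 59)]  |A|=4313.6596
3. ⊥bis P0·P2 via (30.715,17.865): [(0.7734, 24.303) (86, 5.9778) (86, 59) (43.0398, 59)]  |A|=3004.7471
4. ⊥bis P0·P3 via (48.825,30.815): [(0.7734, 24.303) (51.787, 13.3342) (44.0492, 59) (43.0398, 59)]  |A|=1139.8644
5. ⊥bis P0·P4 via (47.95,17.865): [(0.7734, 24.303) (45.745, 14.6333) (50.4087, 21.4685) (44.0492, 59) (43.0398, 59)]  |A|=1116.1857
6. ⊥bis P0·P5 via (24.27,17.08): [(7.746, 30.0268) (20.4515, 20.0718) (45.745, 14.6333) (50.4087, 21.4685) (44.0492, 59) (43.0398, 59)]  |A|=1045.1172
7. ⊥bis P0·P6 via (38.89,27.33): [(7.746, 30.0268) (20.4515, 20.0718) (37.446, 16.4177) (43.0808, 59) (43.0398, 59)]  |A|=732.6602
8. canonical 5-gon: [(7.746, 30.0268) (20.4515, 20.0718) (37.446, 16.4177) (43.0808, 59) (43.0398, 59)]
9. shoelace: 732.6602

Area of P0's cell: 732.6602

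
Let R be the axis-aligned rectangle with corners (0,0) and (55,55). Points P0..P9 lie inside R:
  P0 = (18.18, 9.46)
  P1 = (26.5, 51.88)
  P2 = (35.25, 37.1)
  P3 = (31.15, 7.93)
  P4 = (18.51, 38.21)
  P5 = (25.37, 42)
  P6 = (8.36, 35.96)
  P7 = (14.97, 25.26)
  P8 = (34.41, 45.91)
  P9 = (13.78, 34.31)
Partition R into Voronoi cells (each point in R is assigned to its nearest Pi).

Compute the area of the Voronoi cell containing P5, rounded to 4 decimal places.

1. box [0,55]×[0,55]: [(0, 0) (55, 0) (55, 55) (0, 55)]
2. ⊥bis P5·P0 via (21.775,25.73): [(0, 30.5414) (55, 18.3886) (55, 55) (0, 55)]  |A|=1679.4244
3. ⊥bis P5·P1 via (25.935,46.94): [(0, 49.9063) (0, 30.5414) (55, 18.3886) (55, 43.6158)]  |A|=1226.2798
4. ⊥bis P5·P2 via (30.31,39.55): [(33.5435, 46.0698) (0, 49.9063) (0, 30.5414) (23.2899, 25.3953)]  |A|=591.9202
5. ⊥bis P5·P3 via (28.26,24.965): [(33.5435, 46.0698) (0, 49.9063) (0, 30.5414) (23.2899, 25.3953)]  |A|=591.9202
6. ⊥bis P5·P4 via (21.94,40.105): [(26.4957, 31.8591) (33.5435, 46.0698) (17.6396, 47.8888)]  |A|=119.4124
7. ⊥bis P5·P6 via (16.865,38.98): [(26.4957, 31.8591) (33.5435, 46.0698) (17.6396, 47.8888)]  |A|=119.4124
8. ⊥bis P5·P7 via (20.17,33.63): [(26.4957, 31.8591) (33.5435, 46.0698) (17.6396, 47.8888)]  |A|=119.4124
9. ⊥bis P5·P8 via (29.89,43.955): [(26.4957, 31.8591) (31.1034, 41.1497) (28.7376, 46.6195) (17.6396, 47.8888)]  |A|=106.9189
10. ⊥bis P5·P9 via (19.575,38.155): [(26.4957, 31.8591) (31.1034, 41.1497) (28.7376, 46.6195) (17.6396, 47.8888)]  |A|=106.9189
11. canonical 4-gon: [(26.4957, 31.8591) (31.1034, 41.1497) (28.7376, 46.6195) (17.6396, 47.8888)]
12. shoelace: 106.9189

Area of P5's cell: 106.9189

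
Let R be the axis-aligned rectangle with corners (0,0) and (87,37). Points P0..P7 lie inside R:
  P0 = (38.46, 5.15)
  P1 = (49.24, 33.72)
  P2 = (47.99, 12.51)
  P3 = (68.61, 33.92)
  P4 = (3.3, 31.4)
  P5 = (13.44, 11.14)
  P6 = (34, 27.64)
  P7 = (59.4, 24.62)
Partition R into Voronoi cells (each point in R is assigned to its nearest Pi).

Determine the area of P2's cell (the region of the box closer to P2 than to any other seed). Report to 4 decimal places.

1. box [0,87]×[0,37]: [(0, 0) (87, 0) (87, 37) (0, 37)]
2. ⊥bis P2·P0 via (43.225,8.83): [(50.0444, 0) (87, 0) (87, 37) (21.4694, 37)]  |A|=1895.9955
3. ⊥bis P2·P1 via (48.615,23.115): [(31.4096, 24.129) (50.0444, 0) (87, 0) (87, 20.8528)]  |A|=1025.4583
4. ⊥bis P2·P3 via (58.3,23.215): [(59.0419, 22.5005) (31.4096, 24.129) (50.0444, 0) (82.4044, 0)]  |A|=682.2543
5. ⊥bis P2·P4 via (25.645,21.955): [(59.0419, 22.5005) (31.4096, 24.129) (50.0444, 0) (82.4044, 0)]  |A|=682.2543
6. ⊥bis P2·P5 via (30.715,11.825): [(59.0419, 22.5005) (31.4096, 24.129) (50.0444, 0) (82.4044, 0)]  |A|=682.2543
7. ⊥bis P2·P6 via (40.995,20.075): [(59.0419, 22.5005) (44.5423, 23.355) (37.2295, 16.5932) (50.0444, 0) (82.4044, 0)]  |A|=635.024
8. ⊥bis P2·P7 via (53.695,18.565): [(48.8826, 23.0992) (44.5423, 23.355) (37.2295, 16.5932) (50.0444, 0) (73.399, 0)]  |A|=423.7139
9. canonical 5-gon: [(48.8826, 23.0992) (44.5423, 23.355) (37.2295, 16.5932) (50.0444, 0) (73.399, 0)]
10. shoelace: 423.7139

Area of P2's cell: 423.7139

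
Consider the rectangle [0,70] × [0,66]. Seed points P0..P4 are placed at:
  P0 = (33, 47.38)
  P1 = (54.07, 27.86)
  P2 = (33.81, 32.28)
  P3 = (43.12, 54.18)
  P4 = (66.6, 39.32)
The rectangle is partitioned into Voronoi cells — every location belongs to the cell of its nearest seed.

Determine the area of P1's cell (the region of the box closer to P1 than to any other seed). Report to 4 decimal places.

Area of P1's cell: 1008.9202

1. box [0,70]×[0,66]: [(0, 0) (70, 0) (70, 66) (0, 66)]
2. ⊥bis P1·P0 via (43.535,37.62): [(8.6825, 0) (70, 0) (70, 66) (69.8272, 66)]  |A|=2029.1788
3. ⊥bis P1·P2 via (43.94,30.07): [(46.2192, 40.5174) (37.3798, 0) (70, 0) (70, 66) (69.8272, 66)]  |A|=1447.8085
4. ⊥bis P1·P3 via (48.595,41.02): [(46.1027, 39.9831) (37.3798, 0) (70, 0) (70, 49.9252)]  |A|=1248.6674
5. ⊥bis P1·P4 via (60.335,33.59): [(52.1766, 42.5101) (46.1027, 39.9831) (37.3798, 0) (70, 0) (70, 23.0226)]  |A|=1008.9202
6. canonical 5-gon: [(52.1766, 42.5101) (46.1027, 39.9831) (37.3798, 0) (70, 0) (70, 23.0226)]
7. shoelace: 1008.9202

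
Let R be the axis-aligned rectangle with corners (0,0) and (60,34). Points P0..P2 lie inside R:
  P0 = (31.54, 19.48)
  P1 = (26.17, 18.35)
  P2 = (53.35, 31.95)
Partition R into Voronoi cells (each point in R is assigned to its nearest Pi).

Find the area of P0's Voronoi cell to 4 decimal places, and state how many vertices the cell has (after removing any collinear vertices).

1. box [0,60]×[0,34]: [(0, 0) (60, 0) (60, 34) (0, 34)]
2. ⊥bis P0·P1 via (28.855,18.915): [(32.8353, 0) (60, 0) (60, 34) (25.6807, 34)]  |A|=1045.229
3. ⊥bis P0·P2 via (42.445,25.715): [(32.8353, 0) (57.1477, 0) (37.708, 34) (25.6807, 34)]  |A|=617.7761
4. canonical 4-gon: [(32.8353, 0) (57.1477, 0) (37.708, 34) (25.6807, 34)]
5. shoelace: 617.7761

Area of P0's cell: 617.7761 (4 vertices)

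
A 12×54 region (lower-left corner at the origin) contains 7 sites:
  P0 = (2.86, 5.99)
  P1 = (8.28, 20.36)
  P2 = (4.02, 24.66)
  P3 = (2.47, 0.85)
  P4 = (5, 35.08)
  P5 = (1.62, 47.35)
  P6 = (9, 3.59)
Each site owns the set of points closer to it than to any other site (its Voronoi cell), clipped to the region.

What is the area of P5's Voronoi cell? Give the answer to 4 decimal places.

1. box [0,12]×[0,54]: [(0, 0) (12, 0) (12, 54) (0, 54)]
2. ⊥bis P5·P0 via (2.24,26.67): [(0, 26.6028) (12, 26.9626) (12, 54) (0, 54)]  |A|=326.6073
3. ⊥bis P5·P1 via (4.95,33.855): [(0, 32.6335) (12, 35.5946) (12, 54) (0, 54)]  |A|=238.6308
4. ⊥bis P5·P2 via (2.82,36.005): [(0, 35.7067) (12, 36.976) (12, 54) (0, 54)]  |A|=211.9037
5. ⊥bis P5·P3 via (2.045,24.1): [(0, 35.7067) (12, 36.976) (12, 54) (0, 54)]  |A|=211.9037
6. ⊥bis P5·P4 via (3.31,41.215): [(0, 40.3032) (12, 43.6088) (12, 54) (0, 54)]  |A|=144.5279
7. ⊥bis P5·P6 via (5.31,25.47): [(0, 40.3032) (12, 43.6088) (12, 54) (0, 54)]  |A|=144.5279
8. canonical 4-gon: [(0, 40.3032) (12, 43.6088) (12, 54) (0, 54)]
9. shoelace: 144.5279

Area of P5's cell: 144.5279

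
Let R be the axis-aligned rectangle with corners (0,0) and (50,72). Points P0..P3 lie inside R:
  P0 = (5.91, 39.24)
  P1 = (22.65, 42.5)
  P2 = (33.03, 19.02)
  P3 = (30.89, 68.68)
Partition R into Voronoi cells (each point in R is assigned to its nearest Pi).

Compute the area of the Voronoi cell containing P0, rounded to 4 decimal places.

Area of P0's cell: 722.0753

1. box [0,50]×[0,72]: [(0, 0) (50, 0) (50, 72) (0, 72)]
2. ⊥bis P0·P1 via (14.28,40.87): [(0, 0) (22.2392, 0) (8.2176, 72) (0, 72)]  |A|=1096.4447
3. ⊥bis P0·P2 via (19.47,29.13): [(0, 3.0159) (17.1677, 26.042) (8.2176, 72) (0, 72)]  |A|=780.9806
4. ⊥bis P0·P3 via (18.4,53.96): [(0, 69.5725) (0, 3.0159) (17.1677, 26.042) (10.4106, 60.739)]  |A|=722.0753
5. canonical 4-gon: [(0, 69.5725) (0, 3.0159) (17.1677, 26.042) (10.4106, 60.739)]
6. shoelace: 722.0753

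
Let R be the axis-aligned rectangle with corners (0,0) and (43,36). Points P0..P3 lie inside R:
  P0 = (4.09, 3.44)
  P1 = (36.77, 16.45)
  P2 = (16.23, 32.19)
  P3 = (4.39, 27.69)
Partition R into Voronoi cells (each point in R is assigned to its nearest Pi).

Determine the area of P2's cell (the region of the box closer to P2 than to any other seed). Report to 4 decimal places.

1. box [0,43]×[0,36]: [(0, 0) (43, 0) (43, 36) (0, 36)]
2. ⊥bis P2·P0 via (10.16,17.815): [(0, 22.1052) (43, 3.948) (43, 36) (0, 36)]  |A|=987.8578
3. ⊥bis P2·P1 via (26.5,24.32): [(0, 22.1052) (18.7391, 14.1924) (35.4505, 36) (0, 36)]  |A|=516.7338
4. ⊥bis P2·P3 via (10.31,29.94): [(15.828, 15.4216) (18.7391, 14.1924) (35.4505, 36) (8.0068, 36)]  |A|=324.3872
5. canonical 4-gon: [(15.828, 15.4216) (18.7391, 14.1924) (35.4505, 36) (8.0068, 36)]
6. shoelace: 324.3872

Area of P2's cell: 324.3872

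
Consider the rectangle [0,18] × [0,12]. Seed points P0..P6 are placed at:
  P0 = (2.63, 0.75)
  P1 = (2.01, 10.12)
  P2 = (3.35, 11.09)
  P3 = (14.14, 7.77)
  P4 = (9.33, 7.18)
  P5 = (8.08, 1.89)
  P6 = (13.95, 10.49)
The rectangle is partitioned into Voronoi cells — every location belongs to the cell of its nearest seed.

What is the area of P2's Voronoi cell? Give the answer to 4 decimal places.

Area of P2's cell: 15.5372

1. box [0,18]×[0,12]: [(0, 0) (18, 0) (18, 12) (0, 12)]
2. ⊥bis P2·P0 via (2.99,5.92): [(0, 6.1282) (18, 4.8748) (18, 12) (0, 12)]  |A|=116.9728
3. ⊥bis P2·P1 via (2.68,10.605): [(6.2349, 5.694) (18, 4.8748) (18, 12) (1.6702, 12)]  |A|=93.4016
4. ⊥bis P2·P3 via (8.745,9.43): [(6.2349, 5.694) (7.5669, 5.6013) (9.5358, 12) (1.6702, 12)]  |A|=29.1528
5. ⊥bis P2·P4 via (6.34,9.135): [(5.108, 7.2508) (8.2133, 12) (1.6702, 12)]  |A|=15.5372
6. ⊥bis P2·P5 via (5.715,6.49): [(5.108, 7.2508) (8.2133, 12) (1.6702, 12)]  |A|=15.5372
7. ⊥bis P2·P6 via (8.65,10.79): [(5.108, 7.2508) (8.2133, 12) (1.6702, 12)]  |A|=15.5372
8. canonical 3-gon: [(5.108, 7.2508) (8.2133, 12) (1.6702, 12)]
9. shoelace: 15.5372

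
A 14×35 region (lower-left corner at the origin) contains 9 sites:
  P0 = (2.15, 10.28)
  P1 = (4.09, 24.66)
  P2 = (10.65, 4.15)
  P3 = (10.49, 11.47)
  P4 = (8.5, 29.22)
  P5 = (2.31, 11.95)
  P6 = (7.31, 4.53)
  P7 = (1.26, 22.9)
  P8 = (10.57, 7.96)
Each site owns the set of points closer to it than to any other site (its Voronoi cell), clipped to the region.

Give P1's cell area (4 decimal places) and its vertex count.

Area of P1's cell: 73.9147 (5 vertices)

1. box [0,14]×[0,35]: [(0, 0) (14, 0) (14, 35) (0, 35)]
2. ⊥bis P1·P0 via (3.12,17.47): [(0, 17.8909) (14, 16.0022) (14, 35) (0, 35)]  |A|=252.7483
3. ⊥bis P1·P2 via (7.37,14.405): [(0, 17.8909) (12.8491, 16.1575) (14, 16.5256) (14, 35) (0, 35)]  |A|=252.4471
4. ⊥bis P1·P3 via (7.29,18.065): [(0, 17.8909) (5.4233, 17.1593) (14, 21.3208) (14, 35) (0, 35)]  |A|=229.9403
5. ⊥bis P1·P4 via (6.295,26.94): [(0, 33.0279) (0, 17.8909) (5.4233, 17.1593) (12.7383, 20.7086)]  |A|=108.7108
6. ⊥bis P1·P5 via (3.2,18.305): [(0, 33.0279) (0, 18.7532) (6.7578, 17.8067) (12.7383, 20.7086)]  |A|=103.5535
7. ⊥bis P1·P6 via (5.7,14.595): [(0, 33.0279) (0, 18.7532) (6.7578, 17.8067) (12.7383, 20.7086)]  |A|=103.5535
8. ⊥bis P1·P7 via (2.675,23.78): [(0, 33.0279) (0, 28.0813) (6.3547, 17.8632) (6.7578, 17.8067) (12.7383, 20.7086)]  |A|=73.9147
9. ⊥bis P1·P8 via (7.33,16.31): [(0, 33.0279) (0, 28.0813) (6.3547, 17.8632) (6.7578, 17.8067) (12.7383, 20.7086)]  |A|=73.9147
10. canonical 5-gon: [(0, 33.0279) (0, 28.0813) (6.3547, 17.8632) (6.7578, 17.8067) (12.7383, 20.7086)]
11. shoelace: 73.9147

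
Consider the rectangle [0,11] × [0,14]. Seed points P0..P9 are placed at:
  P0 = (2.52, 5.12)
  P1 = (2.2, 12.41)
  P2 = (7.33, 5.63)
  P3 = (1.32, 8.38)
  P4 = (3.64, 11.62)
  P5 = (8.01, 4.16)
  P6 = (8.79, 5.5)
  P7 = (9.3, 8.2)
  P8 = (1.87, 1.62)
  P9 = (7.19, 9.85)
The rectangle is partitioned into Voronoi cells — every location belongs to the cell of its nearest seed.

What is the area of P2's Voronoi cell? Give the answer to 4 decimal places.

Area of P2's cell: 10.4879

1. box [0,11]×[0,14]: [(0, 0) (11, 0) (11, 14) (0, 14)]
2. ⊥bis P2·P0 via (4.925,5.375): [(5.4949, 0) (11, 0) (11, 14) (4.0105, 14)]  |A|=87.4622
3. ⊥bis P2·P1 via (4.765,9.02): [(4.5553, 8.8614) (5.4949, 0) (11, 0) (11, 13.7376)]  |A|=68.6585
4. ⊥bis P2·P3 via (4.325,7.005): [(5.5023, 9.5778) (4.6718, 7.7629) (5.4949, 0) (11, 0) (11, 13.7376)]  |A|=68.0967
5. ⊥bis P2·P4 via (5.485,8.625): [(4.9019, 8.2658) (4.6718, 7.7629) (5.4949, 0) (11, 0) (11, 12.0224)]  |A|=60.5089
6. ⊥bis P2·P5 via (7.67,4.895): [(4.9019, 8.2658) (4.6718, 7.7629) (5.1019, 3.707) (11, 6.4354) (11, 12.0224)]  |A|=31.3267
7. ⊥bis P2·P6 via (8.06,5.565): [(8.4977, 10.4809) (4.9019, 8.2658) (4.6718, 7.7629) (5.1019, 3.707) (8.0145, 5.0544)]  |A|=16.5698
8. ⊥bis P2·P7 via (8.315,6.915): [(8.1888, 7.0117) (5.8172, 8.8296) (4.9019, 8.2658) (4.6718, 7.7629) (5.1019, 3.707) (8.0145, 5.0544)]  |A|=12.1753
9. ⊥bis P2·P8 via (4.6,3.625): [(8.1888, 7.0117) (5.8172, 8.8296) (4.9019, 8.2658) (4.6718, 7.7629) (5.1019, 3.707) (8.0145, 5.0544)]  |A|=12.1753
10. ⊥bis P2·P9 via (7.26,7.74): [(8.1888, 7.0117) (7.2396, 7.7393) (4.6833, 7.6545) (5.1019, 3.707) (8.0145, 5.0544)]  |A|=10.4879
11. canonical 5-gon: [(8.1888, 7.0117) (7.2396, 7.7393) (4.6833, 7.6545) (5.1019, 3.707) (8.0145, 5.0544)]
12. shoelace: 10.4879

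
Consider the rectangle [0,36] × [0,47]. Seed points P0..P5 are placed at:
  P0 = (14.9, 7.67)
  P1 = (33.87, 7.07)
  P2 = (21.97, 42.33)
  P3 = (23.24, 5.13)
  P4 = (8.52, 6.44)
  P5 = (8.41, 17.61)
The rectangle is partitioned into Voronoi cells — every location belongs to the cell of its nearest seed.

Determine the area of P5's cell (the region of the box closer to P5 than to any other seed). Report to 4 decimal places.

Area of P5's cell: 419.7091

1. box [0,36]×[0,47]: [(0, 0) (36, 0) (36, 47) (0, 47)]
2. ⊥bis P5·P0 via (11.655,12.64): [(0, 5.0302) (36, 28.5353) (36, 47) (0, 47)]  |A|=1087.8206
3. ⊥bis P5·P1 via (21.14,12.34): [(0, 5.0302) (24.8236, 21.238) (35.4886, 47) (0, 47)]  |A|=978.0495
4. ⊥bis P5·P2 via (15.19,29.97): [(0, 38.3024) (0, 5.0302) (24.8236, 21.238) (25.9867, 24.0475)]  |A|=457.7622
5. ⊥bis P5·P3 via (15.825,11.37): [(0, 38.3024) (0, 5.0302) (23.2826, 20.2318) (25.4959, 22.8619) (25.9867, 24.0475)]  |A|=456.8491
6. ⊥bis P5·P4 via (8.465,12.025): [(0, 38.3024) (0, 11.9416) (10.7475, 12.0475) (23.2826, 20.2318) (25.4959, 22.8619) (25.9867, 24.0475)]  |A|=419.7091
7. canonical 6-gon: [(0, 38.3024) (0, 11.9416) (10.7475, 12.0475) (23.2826, 20.2318) (25.4959, 22.8619) (25.9867, 24.0475)]
8. shoelace: 419.7091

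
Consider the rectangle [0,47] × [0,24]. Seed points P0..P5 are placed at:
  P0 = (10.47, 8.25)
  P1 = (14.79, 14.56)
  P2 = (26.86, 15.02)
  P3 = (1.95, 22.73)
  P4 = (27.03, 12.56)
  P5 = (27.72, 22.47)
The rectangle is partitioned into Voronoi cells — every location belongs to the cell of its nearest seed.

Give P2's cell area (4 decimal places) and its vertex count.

1. box [0,47]×[0,24]: [(0, 0) (47, 0) (47, 24) (0, 24)]
2. ⊥bis P2·P0 via (18.665,11.635): [(23.4709, 0) (47, 0) (47, 24) (13.5576, 24)]  |A|=683.6584
3. ⊥bis P2·P1 via (20.825,14.79): [(21.177, 5.5535) (23.4709, 0) (47, 0) (47, 24) (20.474, 24)]  |A|=619.8662
4. ⊥bis P2·P3 via (14.405,18.875): [(21.177, 5.5535) (23.4709, 0) (47, 0) (47, 24) (20.474, 24)]  |A|=619.8662
5. ⊥bis P2·P4 via (26.945,13.79): [(20.8791, 13.3708) (47, 15.1759) (47, 24) (20.474, 24)]  |A|=256.2215
6. ⊥bis P2·P5 via (27.29,18.745): [(20.645, 19.5121) (20.8791, 13.3708) (47, 15.1759) (47, 16.4698)]  |A|=97.4684
7. canonical 4-gon: [(20.645, 19.5121) (20.8791, 13.3708) (47, 15.1759) (47, 16.4698)]
8. shoelace: 97.4684

Area of P2's cell: 97.4684 (4 vertices)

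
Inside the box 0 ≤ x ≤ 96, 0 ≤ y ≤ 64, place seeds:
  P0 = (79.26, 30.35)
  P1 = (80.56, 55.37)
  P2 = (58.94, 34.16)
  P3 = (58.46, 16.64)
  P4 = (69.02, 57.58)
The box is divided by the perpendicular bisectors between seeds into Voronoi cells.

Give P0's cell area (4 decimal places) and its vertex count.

1. box [0,96]×[0,64]: [(0, 0) (96, 0) (96, 64) (0, 64)]
2. ⊥bis P0·P1 via (79.91,42.86): [(0, 47.012) (0, 0) (96, 0) (96, 42.024)]  |A|=4273.7274
3. ⊥bis P0·P2 via (69.1,32.255): [(71.1735, 43.3139) (63.0522, 0) (96, 0) (96, 42.024)]  |A|=1235.2029
4. ⊥bis P0·P3 via (68.86,23.495): [(71.1735, 43.3139) (67.7681, 25.1516) (84.3464, 0) (96, 0) (96, 42.024)]  |A|=967.412
5. ⊥bis P0·P4 via (74.14,43.965): [(72.2588, 43.2575) (71.0799, 42.8142) (67.7681, 25.1516) (84.3464, 0) (96, 0) (96, 42.024)]  |A|=967.1382
6. canonical 6-gon: [(72.2588, 43.2575) (71.0799, 42.8142) (67.7681, 25.1516) (84.3464, 0) (96, 0) (96, 42.024)]
7. shoelace: 967.1382

Area of P0's cell: 967.1382 (6 vertices)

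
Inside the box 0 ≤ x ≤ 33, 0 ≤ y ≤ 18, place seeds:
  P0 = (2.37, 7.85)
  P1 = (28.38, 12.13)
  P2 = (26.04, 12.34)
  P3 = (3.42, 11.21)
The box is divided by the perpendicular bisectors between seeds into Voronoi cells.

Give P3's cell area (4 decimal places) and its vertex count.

1. box [0,33]×[0,18]: [(0, 0) (33, 0) (33, 18) (0, 18)]
2. ⊥bis P3·P0 via (2.895,9.53): [(0, 10.4347) (33, 0.1222) (33, 18) (0, 18)]  |A|=419.8116
3. ⊥bis P3·P1 via (15.9,11.67): [(0, 10.4347) (16.1313, 5.3936) (15.6667, 18) (0, 18)]  |A|=159.7692
4. ⊥bis P3·P2 via (14.73,11.775): [(0, 10.4347) (15.0316, 5.7373) (14.419, 18) (0, 18)]  |A|=145.2675
5. canonical 4-gon: [(0, 10.4347) (15.0316, 5.7373) (14.419, 18) (0, 18)]
6. shoelace: 145.2675

Area of P3's cell: 145.2675 (4 vertices)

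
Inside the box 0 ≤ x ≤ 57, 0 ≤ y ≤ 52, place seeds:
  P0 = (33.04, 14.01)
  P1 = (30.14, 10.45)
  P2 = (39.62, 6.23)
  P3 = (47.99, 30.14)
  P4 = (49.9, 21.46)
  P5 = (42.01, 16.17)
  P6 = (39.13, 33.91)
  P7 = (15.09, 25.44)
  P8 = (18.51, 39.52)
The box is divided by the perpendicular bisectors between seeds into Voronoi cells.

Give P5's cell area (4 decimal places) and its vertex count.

1. box [0,57]×[0,52]: [(0, 0) (57, 0) (57, 52) (0, 52)]
2. ⊥bis P5·P0 via (37.525,15.09): [(41.1587, 0) (57, 0) (57, 52) (28.637, 52)]  |A|=1149.3122
3. ⊥bis P5·P1 via (36.075,13.31): [(39.8301, 5.5176) (42.4889, 0) (57, 0) (57, 52) (28.637, 52)]  |A|=1145.6424
4. ⊥bis P5·P2 via (40.815,11.2): [(38.3171, 11.8006) (57, 7.3084) (57, 52) (28.637, 52)]  |A|=987.5724
5. ⊥bis P5·P3 via (45,23.155): [(34.5007, 27.6493) (38.3171, 11.8006) (57, 7.3084) (57, 18.0183)]  |A|=259.9603
6. ⊥bis P5·P4 via (45.955,18.815): [(42.2583, 24.3286) (34.5007, 27.6493) (38.3171, 11.8006) (53.0298, 8.2631)]  |A|=154.2688
7. ⊥bis P5·P6 via (40.57,25.04): [(42.2583, 24.3286) (40.5892, 25.0431) (35.3337, 24.1899) (38.3171, 11.8006) (53.0298, 8.2631)]  |A|=144.8231
8. ⊥bis P5·P7 via (28.55,20.805): [(42.2583, 24.3286) (40.5892, 25.0431) (35.3337, 24.1899) (38.3171, 11.8006) (53.0298, 8.2631)]  |A|=144.8231
9. ⊥bis P5·P8 via (30.26,27.845): [(42.2583, 24.3286) (40.5892, 25.0431) (35.3337, 24.1899) (38.3171, 11.8006) (53.0298, 8.2631)]  |A|=144.8231
10. canonical 5-gon: [(42.2583, 24.3286) (40.5892, 25.0431) (35.3337, 24.1899) (38.3171, 11.8006) (53.0298, 8.2631)]
11. shoelace: 144.8231

Area of P5's cell: 144.8231 (5 vertices)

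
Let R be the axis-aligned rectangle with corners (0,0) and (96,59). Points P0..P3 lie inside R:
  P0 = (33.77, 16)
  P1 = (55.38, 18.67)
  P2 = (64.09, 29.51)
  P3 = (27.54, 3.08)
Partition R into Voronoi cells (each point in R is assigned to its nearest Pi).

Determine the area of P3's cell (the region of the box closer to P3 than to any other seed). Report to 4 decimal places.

1. box [0,96]×[0,59]: [(0, 0) (96, 0) (96, 59) (0, 59)]
2. ⊥bis P3·P0 via (30.655,9.54): [(0, 24.3218) (0, 0) (50.4394, 0)]  |A|=613.3881
3. ⊥bis P3·P1 via (41.46,10.875): [(46.481, 1.9087) (0, 24.3218) (0, 0) (47.5498, 0)]  |A|=610.6304
4. ⊥bis P3·P2 via (45.815,16.295): [(46.481, 1.9087) (0, 24.3218) (0, 0) (47.5498, 0)]  |A|=610.6304
5. canonical 4-gon: [(46.481, 1.9087) (0, 24.3218) (0, 0) (47.5498, 0)]
6. shoelace: 610.6304

Area of P3's cell: 610.6304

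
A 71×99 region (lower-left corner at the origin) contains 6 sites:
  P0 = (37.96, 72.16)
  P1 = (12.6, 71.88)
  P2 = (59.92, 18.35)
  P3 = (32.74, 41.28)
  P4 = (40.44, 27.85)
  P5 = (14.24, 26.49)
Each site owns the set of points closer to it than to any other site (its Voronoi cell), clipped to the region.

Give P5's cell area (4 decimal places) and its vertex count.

Area of P5's cell: 1198.8578 (5 vertices)

1. box [0,71]×[0,99]: [(0, 0) (71, 0) (71, 99) (0, 99)]
2. ⊥bis P5·P0 via (26.1,49.325): [(0, 62.8808) (0, 0) (71, 0) (71, 26.0049)]  |A|=3155.442
3. ⊥bis P5·P1 via (13.42,49.185): [(25.5273, 49.6225) (0, 48.7001) (0, 0) (71, 0) (71, 26.0049)]  |A|=2974.4452
4. ⊥bis P5·P2 via (37.08,22.42): [(40.5381, 41.8262) (25.5273, 49.6225) (0, 48.7001) (0, 0) (33.0848, 0)]  |A|=1785.4428
5. ⊥bis P5·P3 via (23.49,33.885): [(36.2736, 17.8947) (11.319, 49.1091) (0, 48.7001) (0, 0) (33.0848, 0)]  |A|=1361.046
6. ⊥bis P5·P4 via (27.34,27.17): [(27.2346, 29.2011) (11.319, 49.1091) (0, 48.7001) (0, 0) (28.7504, 0)]  |A|=1198.8578
7. canonical 5-gon: [(27.2346, 29.2011) (11.319, 49.1091) (0, 48.7001) (0, 0) (28.7504, 0)]
8. shoelace: 1198.8578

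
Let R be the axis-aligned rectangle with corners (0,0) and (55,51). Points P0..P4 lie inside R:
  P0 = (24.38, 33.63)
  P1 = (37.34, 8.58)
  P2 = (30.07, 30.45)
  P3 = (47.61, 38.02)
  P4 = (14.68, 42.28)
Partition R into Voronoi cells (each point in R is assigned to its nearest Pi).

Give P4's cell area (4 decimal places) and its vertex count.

1. box [0,55]×[0,51]: [(0, 0) (55, 0) (55, 51) (0, 51)]
2. ⊥bis P4·P0 via (19.53,37.955): [(0, 16.0543) (31.1629, 51) (0, 51)]  |A|=544.5048
3. ⊥bis P4·P1 via (26.01,25.43): [(0, 16.0543) (31.1629, 51) (0, 51)]  |A|=544.5048
4. ⊥bis P4·P2 via (22.375,36.365): [(0, 16.0543) (31.1629, 51) (0, 51)]  |A|=544.5048
5. ⊥bis P4·P3 via (31.145,40.15): [(0, 16.0543) (31.1629, 51) (0, 51)]  |A|=544.5048
6. canonical 3-gon: [(0, 16.0543) (31.1629, 51) (0, 51)]
7. shoelace: 544.5048

Area of P4's cell: 544.5048 (3 vertices)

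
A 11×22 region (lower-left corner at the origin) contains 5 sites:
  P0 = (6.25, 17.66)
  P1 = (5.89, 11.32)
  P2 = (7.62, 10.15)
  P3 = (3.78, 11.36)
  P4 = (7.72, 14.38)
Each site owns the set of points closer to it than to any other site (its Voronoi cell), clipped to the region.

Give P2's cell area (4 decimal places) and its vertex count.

1. box [0,11]×[0,22]: [(0, 0) (11, 0) (11, 22) (0, 22)]
2. ⊥bis P2·P0 via (6.935,13.905): [(0, 12.6399) (0, 0) (11, 0) (11, 14.6466)]  |A|=150.0754
3. ⊥bis P2·P1 via (6.755,10.735): [(9.1753, 14.3137) (0, 0.7468) (0, 0) (11, 0) (11, 14.6466)]  |A|=95.5145
4. ⊥bis P2·P3 via (5.7,10.755): [(9.1753, 14.3137) (4.7678, 7.7967) (2.3111, 0) (11, 0) (11, 14.6466)]  |A|=84.7248
5. ⊥bis P2·P4 via (7.67,12.265): [(7.7879, 12.2622) (4.7678, 7.7967) (2.3111, 0) (11, 0) (11, 12.1863)]  |A|=79.1326
6. canonical 5-gon: [(7.7879, 12.2622) (4.7678, 7.7967) (2.3111, 0) (11, 0) (11, 12.1863)]
7. shoelace: 79.1326

Area of P2's cell: 79.1326 (5 vertices)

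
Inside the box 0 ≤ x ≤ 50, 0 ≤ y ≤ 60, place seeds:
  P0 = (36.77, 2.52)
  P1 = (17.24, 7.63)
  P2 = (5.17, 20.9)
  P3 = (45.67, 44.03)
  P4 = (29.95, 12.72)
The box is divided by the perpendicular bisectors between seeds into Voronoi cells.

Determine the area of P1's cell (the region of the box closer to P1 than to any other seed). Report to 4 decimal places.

1. box [0,50]×[0,60]: [(0, 0) (50, 0) (50, 60) (0, 60)]
2. ⊥bis P1·P0 via (27.005,5.075): [(0, 0) (25.6771, 0) (41.3761, 60) (0, 60)]  |A|=2011.5957
3. ⊥bis P1·P2 via (11.205,14.265): [(0, 4.0733) (0, 0) (25.6771, 0) (35.0951, 35.9947)]  |A|=533.5967
4. ⊥bis P1·P3 via (31.455,25.83): [(27.401, 28.9964) (0, 4.0733) (0, 0) (25.6771, 0) (32.2691, 25.1941)]  |A|=501.9345
5. ⊥bis P1·P4 via (23.595,10.175): [(19.0863, 21.4336) (0, 4.0733) (0, 0) (25.6771, 0) (26.4646, 3.0095)]  |A|=332.4044
6. canonical 5-gon: [(19.0863, 21.4336) (0, 4.0733) (0, 0) (25.6771, 0) (26.4646, 3.0095)]
7. shoelace: 332.4044

Area of P1's cell: 332.4044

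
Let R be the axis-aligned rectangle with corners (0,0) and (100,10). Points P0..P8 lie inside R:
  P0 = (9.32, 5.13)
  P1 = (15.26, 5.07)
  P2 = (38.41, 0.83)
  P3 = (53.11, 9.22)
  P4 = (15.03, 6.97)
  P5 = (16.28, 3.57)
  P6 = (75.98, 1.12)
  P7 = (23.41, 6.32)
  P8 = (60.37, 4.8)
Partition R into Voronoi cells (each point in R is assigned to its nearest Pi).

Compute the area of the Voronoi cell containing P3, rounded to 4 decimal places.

1. box [0,100]×[0,10]: [(0, 0) (100, 0) (100, 10) (0, 10)]
2. ⊥bis P3·P0 via (31.215,7.175): [(31.8851, 0) (100, 0) (100, 10) (30.9511, 10)]  |A|=685.8185
3. ⊥bis P3·P1 via (34.185,7.145): [(34.9684, 0) (100, 0) (100, 10) (33.872, 10)]  |A|=655.7982
4. ⊥bis P3·P2 via (45.76,5.025): [(48.628, 0) (100, 0) (100, 10) (42.9205, 10)]  |A|=542.2573
5. ⊥bis P3·P4 via (34.07,8.095): [(48.628, 0) (100, 0) (100, 10) (42.9205, 10)]  |A|=542.2573
6. ⊥bis P3·P5 via (34.695,6.395): [(48.628, 0) (100, 0) (100, 10) (42.9205, 10)]  |A|=542.2573
7. ⊥bis P3·P6 via (64.545,5.17): [(48.628, 0) (62.7139, 0) (66.2557, 10) (42.9205, 10)]  |A|=187.1052
8. ⊥bis P3·P7 via (38.26,7.77): [(48.628, 0) (62.7139, 0) (66.2557, 10) (42.9205, 10)]  |A|=187.1052
9. ⊥bis P3·P8 via (56.74,7.01): [(48.628, 0) (52.4722, 0) (58.5604, 10) (42.9205, 10)]  |A|=97.4201
10. canonical 4-gon: [(48.628, 0) (52.4722, 0) (58.5604, 10) (42.9205, 10)]
11. shoelace: 97.4201

Area of P3's cell: 97.4201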